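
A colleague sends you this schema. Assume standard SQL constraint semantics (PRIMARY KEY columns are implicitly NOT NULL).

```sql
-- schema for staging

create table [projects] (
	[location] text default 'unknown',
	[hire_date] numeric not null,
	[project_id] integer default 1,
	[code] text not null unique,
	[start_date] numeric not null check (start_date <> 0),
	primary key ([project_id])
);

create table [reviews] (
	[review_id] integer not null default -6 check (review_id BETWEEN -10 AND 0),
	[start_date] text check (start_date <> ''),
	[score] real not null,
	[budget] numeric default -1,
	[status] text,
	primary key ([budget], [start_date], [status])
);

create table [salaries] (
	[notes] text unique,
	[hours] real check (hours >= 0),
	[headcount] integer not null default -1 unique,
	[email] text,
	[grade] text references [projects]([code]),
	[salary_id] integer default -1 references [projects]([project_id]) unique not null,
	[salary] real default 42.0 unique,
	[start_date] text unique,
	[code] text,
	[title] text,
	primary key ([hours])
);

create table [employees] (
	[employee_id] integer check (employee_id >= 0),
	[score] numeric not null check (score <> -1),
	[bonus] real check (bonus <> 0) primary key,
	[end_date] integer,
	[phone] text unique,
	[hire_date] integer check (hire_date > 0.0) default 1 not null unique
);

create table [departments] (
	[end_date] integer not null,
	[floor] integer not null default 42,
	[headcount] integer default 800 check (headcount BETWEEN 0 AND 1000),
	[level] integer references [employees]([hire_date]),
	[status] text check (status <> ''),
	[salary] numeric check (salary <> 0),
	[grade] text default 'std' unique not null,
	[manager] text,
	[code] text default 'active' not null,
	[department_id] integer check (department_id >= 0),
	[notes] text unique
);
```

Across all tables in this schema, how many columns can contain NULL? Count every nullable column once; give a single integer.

18

projects: 1 nullable (location — PK (project_id) and explicit NOT NULL columns excluded).
reviews: 0 nullable (none — PK (budget, start_date, status) and explicit NOT NULL columns excluded).
salaries: 7 nullable (notes, email, grade, salary, start_date, code, title — PK (hours) and explicit NOT NULL columns excluded).
employees: 3 nullable (employee_id, end_date, phone — PK (bonus) and explicit NOT NULL columns excluded).
departments: 7 nullable (headcount, level, status, salary, manager, department_id, notes — PK none and explicit NOT NULL columns excluded).
Total: 1 + 0 + 7 + 3 + 7 = 18.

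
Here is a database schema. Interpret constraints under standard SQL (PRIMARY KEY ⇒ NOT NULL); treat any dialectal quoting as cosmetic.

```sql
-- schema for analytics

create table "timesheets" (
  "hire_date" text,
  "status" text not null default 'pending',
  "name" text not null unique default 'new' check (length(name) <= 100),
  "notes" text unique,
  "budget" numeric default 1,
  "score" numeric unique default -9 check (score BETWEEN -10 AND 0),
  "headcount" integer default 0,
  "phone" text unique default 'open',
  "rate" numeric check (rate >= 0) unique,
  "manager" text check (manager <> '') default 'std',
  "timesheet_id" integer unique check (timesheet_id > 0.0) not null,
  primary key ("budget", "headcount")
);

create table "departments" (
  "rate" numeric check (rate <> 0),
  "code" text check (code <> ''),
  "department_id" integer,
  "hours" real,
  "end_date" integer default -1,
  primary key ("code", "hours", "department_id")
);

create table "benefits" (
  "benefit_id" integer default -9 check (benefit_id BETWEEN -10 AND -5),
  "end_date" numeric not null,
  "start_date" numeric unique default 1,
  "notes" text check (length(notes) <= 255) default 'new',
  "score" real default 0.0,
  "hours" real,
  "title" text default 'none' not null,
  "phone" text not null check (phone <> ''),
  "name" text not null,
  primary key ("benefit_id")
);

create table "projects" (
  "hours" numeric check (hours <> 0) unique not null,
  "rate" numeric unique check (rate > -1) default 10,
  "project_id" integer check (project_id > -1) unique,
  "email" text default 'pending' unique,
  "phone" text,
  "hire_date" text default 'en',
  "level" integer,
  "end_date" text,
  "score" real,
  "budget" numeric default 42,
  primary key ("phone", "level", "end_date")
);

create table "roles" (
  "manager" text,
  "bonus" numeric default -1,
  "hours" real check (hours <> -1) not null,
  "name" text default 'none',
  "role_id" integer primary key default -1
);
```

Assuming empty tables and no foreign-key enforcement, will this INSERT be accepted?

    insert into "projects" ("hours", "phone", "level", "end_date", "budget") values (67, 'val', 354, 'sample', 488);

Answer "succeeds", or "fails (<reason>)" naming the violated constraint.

NOT NULL columns: end_date is supplied; hours is supplied; level is supplied; phone is supplied.
CHECK constraints: 67 satisfies (hours <> 0).
No constraint is violated.

succeeds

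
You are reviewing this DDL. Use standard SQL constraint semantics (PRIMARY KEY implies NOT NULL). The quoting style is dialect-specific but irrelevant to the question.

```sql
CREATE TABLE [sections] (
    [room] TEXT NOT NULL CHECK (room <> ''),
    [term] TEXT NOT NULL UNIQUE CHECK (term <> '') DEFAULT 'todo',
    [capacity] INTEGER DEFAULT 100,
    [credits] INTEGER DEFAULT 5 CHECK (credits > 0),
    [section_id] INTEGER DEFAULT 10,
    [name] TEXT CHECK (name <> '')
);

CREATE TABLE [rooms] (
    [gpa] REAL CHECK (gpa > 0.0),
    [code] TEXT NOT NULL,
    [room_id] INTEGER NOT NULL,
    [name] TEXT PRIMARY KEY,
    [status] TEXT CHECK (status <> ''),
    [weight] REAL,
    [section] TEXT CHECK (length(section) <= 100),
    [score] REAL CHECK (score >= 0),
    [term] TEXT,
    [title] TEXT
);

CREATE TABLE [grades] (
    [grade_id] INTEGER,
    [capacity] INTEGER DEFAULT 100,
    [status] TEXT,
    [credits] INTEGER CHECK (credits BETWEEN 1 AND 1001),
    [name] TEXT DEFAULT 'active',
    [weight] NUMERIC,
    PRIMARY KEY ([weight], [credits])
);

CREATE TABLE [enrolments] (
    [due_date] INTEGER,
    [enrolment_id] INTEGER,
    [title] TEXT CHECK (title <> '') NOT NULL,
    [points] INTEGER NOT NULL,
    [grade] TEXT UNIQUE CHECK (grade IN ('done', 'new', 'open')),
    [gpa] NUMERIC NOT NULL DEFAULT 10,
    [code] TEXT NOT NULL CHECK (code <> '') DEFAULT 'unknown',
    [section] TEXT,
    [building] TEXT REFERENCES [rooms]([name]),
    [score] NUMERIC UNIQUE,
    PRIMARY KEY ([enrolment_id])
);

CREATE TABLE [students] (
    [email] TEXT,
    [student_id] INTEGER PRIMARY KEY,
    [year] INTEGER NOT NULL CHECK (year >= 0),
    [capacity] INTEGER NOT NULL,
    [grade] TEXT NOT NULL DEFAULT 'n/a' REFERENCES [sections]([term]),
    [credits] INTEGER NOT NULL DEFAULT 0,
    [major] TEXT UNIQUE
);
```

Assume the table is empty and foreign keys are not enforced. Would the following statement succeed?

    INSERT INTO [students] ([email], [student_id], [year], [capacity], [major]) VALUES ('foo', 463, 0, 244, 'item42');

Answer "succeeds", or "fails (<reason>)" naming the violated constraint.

NOT NULL columns: capacity is supplied; credits defaults to 0; grade defaults to 'n/a'; student_id is supplied; year is supplied.
CHECK constraints: 0 satisfies (year >= 0).
No constraint is violated.

succeeds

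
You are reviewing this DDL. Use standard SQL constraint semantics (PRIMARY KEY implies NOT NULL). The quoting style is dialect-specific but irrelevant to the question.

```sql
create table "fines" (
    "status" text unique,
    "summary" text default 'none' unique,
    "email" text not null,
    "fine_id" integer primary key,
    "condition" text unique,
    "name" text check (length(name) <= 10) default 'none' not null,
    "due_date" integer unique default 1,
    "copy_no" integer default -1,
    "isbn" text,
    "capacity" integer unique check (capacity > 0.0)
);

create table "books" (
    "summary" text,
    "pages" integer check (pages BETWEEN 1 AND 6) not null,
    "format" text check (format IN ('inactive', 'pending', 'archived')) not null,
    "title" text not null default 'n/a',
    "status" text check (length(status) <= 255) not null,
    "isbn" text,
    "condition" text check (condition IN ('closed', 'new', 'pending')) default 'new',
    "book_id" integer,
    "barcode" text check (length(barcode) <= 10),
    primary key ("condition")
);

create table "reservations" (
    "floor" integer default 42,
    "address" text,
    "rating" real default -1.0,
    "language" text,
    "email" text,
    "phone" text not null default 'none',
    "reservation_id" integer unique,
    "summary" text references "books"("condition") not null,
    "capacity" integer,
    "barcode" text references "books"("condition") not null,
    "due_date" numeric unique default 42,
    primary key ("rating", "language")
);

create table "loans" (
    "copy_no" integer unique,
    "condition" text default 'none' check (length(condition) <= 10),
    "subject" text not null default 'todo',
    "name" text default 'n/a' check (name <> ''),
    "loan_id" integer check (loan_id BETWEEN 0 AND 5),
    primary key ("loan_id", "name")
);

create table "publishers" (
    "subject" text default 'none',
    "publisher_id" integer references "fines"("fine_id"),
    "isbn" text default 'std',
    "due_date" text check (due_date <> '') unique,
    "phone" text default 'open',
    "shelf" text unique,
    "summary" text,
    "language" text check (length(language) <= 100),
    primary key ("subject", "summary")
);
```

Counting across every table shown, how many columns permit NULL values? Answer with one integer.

fines: 7 nullable (status, summary, condition, due_date, copy_no, isbn, capacity — PK (fine_id) and explicit NOT NULL columns excluded).
books: 4 nullable (summary, isbn, book_id, barcode — PK (condition) and explicit NOT NULL columns excluded).
reservations: 6 nullable (floor, address, email, reservation_id, capacity, due_date — PK (rating, language) and explicit NOT NULL columns excluded).
loans: 2 nullable (copy_no, condition — PK (loan_id, name) and explicit NOT NULL columns excluded).
publishers: 6 nullable (publisher_id, isbn, due_date, phone, shelf, language — PK (subject, summary) and explicit NOT NULL columns excluded).
Total: 7 + 4 + 6 + 2 + 6 = 25.

25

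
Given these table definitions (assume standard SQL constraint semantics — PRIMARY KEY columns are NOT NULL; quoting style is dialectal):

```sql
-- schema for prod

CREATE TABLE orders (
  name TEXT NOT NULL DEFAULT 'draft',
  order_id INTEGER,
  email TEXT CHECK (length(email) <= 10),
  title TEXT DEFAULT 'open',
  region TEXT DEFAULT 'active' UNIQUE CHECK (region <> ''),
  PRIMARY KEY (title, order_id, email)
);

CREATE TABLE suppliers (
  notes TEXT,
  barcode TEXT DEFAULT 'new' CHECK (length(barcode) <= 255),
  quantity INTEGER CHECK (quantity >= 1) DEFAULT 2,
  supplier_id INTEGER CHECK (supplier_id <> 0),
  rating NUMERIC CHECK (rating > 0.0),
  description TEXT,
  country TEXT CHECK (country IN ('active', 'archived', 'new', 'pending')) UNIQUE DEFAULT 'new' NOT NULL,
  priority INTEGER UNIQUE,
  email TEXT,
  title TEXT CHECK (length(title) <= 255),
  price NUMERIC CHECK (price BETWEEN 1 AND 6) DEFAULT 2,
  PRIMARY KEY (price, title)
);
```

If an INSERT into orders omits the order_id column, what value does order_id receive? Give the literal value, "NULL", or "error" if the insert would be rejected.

error

order_id has no DEFAULT clause.
Omitting it would insert NULL, but it is part of the PRIMARY KEY, so the INSERT fails.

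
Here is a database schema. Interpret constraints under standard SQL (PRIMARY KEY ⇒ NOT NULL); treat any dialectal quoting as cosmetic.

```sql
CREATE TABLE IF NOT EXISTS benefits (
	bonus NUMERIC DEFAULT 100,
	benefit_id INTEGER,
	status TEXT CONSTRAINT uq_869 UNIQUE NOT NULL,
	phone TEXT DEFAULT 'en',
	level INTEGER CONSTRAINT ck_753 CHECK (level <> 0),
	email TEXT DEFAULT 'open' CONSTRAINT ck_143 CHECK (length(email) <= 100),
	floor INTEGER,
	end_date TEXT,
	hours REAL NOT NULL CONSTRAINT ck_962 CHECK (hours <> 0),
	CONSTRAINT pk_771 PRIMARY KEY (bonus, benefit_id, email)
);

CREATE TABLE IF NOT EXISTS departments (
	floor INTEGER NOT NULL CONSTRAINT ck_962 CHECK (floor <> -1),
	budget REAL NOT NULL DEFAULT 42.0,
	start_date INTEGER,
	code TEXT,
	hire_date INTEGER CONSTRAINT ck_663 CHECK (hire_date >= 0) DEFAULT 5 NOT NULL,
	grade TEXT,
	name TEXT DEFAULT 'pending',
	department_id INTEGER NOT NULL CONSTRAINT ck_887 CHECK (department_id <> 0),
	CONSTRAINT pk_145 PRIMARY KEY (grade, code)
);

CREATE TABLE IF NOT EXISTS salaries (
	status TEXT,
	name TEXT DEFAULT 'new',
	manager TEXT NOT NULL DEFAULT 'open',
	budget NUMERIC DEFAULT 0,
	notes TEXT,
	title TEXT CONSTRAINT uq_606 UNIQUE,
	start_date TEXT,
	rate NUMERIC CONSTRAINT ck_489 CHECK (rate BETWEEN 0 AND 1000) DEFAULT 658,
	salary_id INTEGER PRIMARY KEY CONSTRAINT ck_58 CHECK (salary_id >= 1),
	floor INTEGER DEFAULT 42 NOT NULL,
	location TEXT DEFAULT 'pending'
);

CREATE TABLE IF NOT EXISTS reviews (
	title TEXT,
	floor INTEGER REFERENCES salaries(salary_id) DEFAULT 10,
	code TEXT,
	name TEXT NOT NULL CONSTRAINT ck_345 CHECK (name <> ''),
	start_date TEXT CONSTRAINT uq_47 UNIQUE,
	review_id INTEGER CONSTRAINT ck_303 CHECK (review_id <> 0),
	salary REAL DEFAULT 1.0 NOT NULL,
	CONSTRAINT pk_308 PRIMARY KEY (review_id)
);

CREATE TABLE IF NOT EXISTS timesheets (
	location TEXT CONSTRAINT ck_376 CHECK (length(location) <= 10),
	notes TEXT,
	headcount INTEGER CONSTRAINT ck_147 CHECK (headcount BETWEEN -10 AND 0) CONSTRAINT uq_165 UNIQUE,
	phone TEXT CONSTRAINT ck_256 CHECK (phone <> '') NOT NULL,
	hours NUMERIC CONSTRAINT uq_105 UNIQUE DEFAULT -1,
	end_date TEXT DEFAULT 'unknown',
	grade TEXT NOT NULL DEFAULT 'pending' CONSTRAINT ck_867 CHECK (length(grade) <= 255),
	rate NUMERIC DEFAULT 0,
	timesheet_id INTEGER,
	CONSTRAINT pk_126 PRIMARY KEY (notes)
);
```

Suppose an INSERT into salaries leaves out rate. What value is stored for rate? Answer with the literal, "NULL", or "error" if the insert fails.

rate has an explicit DEFAULT 658.
When the column is omitted from an INSERT, that default is used.

658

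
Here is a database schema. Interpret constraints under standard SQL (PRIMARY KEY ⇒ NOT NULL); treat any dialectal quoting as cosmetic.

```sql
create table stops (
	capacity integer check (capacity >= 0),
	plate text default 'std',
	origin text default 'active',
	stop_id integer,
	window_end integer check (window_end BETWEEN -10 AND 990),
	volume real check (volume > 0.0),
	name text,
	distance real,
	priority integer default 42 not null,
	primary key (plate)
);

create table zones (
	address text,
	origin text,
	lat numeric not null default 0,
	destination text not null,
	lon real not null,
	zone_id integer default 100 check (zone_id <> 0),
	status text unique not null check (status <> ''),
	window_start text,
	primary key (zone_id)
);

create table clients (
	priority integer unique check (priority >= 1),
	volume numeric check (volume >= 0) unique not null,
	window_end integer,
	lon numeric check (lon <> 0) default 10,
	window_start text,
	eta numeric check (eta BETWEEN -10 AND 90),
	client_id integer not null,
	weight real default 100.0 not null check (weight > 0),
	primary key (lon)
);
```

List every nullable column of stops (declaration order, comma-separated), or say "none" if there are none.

capacity, origin, stop_id, window_end, volume, name, distance

- capacity: CHECK does not forbid NULL (a CHECK constraint passes when its expression is NULL) → nullable.
- plate: part of the PRIMARY KEY, which implies NOT NULL → not nullable.
- origin: DEFAULT only fills an omitted column; an explicit NULL is still allowed → nullable.
- stop_id: no NOT NULL constraint applies → nullable.
- window_end: CHECK does not forbid NULL (a CHECK constraint passes when its expression is NULL) → nullable.
- volume: CHECK does not forbid NULL (a CHECK constraint passes when its expression is NULL) → nullable.
- name: no NOT NULL constraint applies → nullable.
- distance: no NOT NULL constraint applies → nullable.
- priority: declared NOT NULL → not nullable.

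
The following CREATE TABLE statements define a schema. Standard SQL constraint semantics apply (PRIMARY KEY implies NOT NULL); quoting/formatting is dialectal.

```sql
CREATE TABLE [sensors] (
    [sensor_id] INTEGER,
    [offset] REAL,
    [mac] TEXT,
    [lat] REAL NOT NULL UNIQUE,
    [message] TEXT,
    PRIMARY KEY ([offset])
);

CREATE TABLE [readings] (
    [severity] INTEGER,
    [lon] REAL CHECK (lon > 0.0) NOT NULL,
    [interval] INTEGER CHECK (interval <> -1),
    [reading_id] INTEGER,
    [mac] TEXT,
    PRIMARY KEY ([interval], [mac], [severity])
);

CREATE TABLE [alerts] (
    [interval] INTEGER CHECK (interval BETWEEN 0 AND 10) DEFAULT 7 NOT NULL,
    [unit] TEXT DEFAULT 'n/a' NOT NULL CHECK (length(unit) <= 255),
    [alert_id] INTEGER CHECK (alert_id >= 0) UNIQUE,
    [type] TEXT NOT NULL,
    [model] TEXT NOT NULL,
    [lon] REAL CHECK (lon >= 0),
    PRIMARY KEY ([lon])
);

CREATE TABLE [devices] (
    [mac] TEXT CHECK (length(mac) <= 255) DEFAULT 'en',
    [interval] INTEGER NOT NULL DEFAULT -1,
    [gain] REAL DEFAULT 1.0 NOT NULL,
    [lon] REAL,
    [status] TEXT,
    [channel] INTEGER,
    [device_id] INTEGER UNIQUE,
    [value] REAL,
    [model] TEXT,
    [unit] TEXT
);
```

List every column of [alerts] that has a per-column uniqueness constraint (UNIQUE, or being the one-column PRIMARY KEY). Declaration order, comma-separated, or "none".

- interval: no UNIQUE or single-column PK constraint.
- unit: no UNIQUE or single-column PK constraint.
- alert_id: declared UNIQUE → unique.
- type: no UNIQUE or single-column PK constraint.
- model: no UNIQUE or single-column PK constraint.
- lon: single-column PRIMARY KEY → unique.

alert_id, lon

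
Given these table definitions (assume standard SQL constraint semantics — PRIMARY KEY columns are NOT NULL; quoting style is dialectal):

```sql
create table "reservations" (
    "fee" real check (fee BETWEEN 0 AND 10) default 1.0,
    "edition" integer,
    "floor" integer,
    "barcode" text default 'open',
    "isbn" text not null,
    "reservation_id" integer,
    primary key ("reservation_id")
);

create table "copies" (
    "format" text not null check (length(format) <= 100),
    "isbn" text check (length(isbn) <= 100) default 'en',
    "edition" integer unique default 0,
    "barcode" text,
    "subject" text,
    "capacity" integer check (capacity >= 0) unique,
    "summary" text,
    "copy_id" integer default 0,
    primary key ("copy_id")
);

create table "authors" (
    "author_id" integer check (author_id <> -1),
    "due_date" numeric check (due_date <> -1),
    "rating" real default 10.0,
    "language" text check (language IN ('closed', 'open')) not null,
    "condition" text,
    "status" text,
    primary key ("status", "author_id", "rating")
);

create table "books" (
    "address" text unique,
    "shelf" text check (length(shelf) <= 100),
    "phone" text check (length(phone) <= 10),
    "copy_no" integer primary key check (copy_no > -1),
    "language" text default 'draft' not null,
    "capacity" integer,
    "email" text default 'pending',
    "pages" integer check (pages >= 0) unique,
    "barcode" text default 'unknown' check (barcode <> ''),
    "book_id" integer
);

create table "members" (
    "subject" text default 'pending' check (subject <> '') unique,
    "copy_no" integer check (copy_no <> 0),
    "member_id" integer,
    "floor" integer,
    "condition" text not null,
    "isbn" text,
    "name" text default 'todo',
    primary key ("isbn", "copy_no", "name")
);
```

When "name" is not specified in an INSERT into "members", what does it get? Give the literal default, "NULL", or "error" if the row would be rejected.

name has an explicit DEFAULT 'todo'.
When the column is omitted from an INSERT, that default is used.

'todo'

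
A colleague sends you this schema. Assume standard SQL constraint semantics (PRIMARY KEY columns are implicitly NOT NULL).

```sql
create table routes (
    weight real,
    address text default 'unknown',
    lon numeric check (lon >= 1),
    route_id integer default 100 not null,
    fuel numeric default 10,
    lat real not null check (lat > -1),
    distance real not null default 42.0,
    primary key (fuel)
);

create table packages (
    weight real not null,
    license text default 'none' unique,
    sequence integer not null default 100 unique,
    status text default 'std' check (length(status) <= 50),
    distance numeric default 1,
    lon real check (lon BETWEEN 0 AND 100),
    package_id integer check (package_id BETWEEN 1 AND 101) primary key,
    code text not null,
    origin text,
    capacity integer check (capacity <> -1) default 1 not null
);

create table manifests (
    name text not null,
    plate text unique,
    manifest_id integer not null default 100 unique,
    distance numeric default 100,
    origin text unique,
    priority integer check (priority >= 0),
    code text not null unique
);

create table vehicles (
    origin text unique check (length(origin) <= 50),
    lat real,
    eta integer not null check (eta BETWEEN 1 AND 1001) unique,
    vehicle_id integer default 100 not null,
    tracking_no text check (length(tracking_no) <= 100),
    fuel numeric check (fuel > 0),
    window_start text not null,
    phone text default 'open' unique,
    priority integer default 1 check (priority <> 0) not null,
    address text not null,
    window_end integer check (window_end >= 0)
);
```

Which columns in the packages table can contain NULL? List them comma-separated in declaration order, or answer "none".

license, status, distance, lon, origin

- weight: declared NOT NULL → not nullable.
- license: UNIQUE does not imply NOT NULL → nullable.
- sequence: declared NOT NULL → not nullable.
- status: CHECK does not forbid NULL (a CHECK constraint passes when its expression is NULL) → nullable.
- distance: DEFAULT only fills an omitted column; an explicit NULL is still allowed → nullable.
- lon: CHECK does not forbid NULL (a CHECK constraint passes when its expression is NULL) → nullable.
- package_id: part of the PRIMARY KEY, which implies NOT NULL → not nullable.
- code: declared NOT NULL → not nullable.
- origin: no NOT NULL constraint applies → nullable.
- capacity: declared NOT NULL → not nullable.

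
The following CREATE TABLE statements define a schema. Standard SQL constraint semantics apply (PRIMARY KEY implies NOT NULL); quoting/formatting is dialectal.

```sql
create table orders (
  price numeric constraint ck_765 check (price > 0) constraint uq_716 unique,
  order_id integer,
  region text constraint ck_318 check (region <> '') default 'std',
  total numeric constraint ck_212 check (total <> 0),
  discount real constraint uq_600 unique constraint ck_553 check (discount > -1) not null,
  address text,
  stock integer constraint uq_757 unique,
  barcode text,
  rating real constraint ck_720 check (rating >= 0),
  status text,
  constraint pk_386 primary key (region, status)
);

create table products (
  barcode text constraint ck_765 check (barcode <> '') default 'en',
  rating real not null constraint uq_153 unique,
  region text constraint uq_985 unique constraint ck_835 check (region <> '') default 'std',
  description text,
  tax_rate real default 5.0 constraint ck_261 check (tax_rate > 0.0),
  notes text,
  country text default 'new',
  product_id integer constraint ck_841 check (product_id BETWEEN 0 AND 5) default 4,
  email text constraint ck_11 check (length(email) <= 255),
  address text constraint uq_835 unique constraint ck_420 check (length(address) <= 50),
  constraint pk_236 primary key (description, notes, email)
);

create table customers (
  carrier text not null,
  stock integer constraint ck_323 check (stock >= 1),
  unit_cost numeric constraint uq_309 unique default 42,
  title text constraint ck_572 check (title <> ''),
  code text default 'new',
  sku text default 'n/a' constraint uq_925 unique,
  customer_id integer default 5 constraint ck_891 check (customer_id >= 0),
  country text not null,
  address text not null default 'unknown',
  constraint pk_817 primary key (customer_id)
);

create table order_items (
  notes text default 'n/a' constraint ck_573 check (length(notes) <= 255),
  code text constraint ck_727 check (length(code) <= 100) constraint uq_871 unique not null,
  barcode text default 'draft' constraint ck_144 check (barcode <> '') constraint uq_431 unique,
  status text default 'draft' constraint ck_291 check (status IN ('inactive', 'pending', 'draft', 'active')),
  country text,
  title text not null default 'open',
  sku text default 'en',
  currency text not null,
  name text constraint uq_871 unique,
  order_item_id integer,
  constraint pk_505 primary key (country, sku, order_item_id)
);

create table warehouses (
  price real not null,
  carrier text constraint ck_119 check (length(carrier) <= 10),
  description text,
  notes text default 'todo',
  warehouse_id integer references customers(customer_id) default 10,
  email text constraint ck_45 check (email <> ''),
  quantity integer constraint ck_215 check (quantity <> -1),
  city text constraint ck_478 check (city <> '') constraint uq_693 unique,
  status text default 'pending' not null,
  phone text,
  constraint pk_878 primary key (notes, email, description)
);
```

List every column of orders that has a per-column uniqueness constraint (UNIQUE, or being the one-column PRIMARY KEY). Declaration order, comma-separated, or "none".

price, discount, stock

- price: declared UNIQUE → unique.
- order_id: no UNIQUE or single-column PK constraint.
- region: part of a composite PRIMARY KEY — only the tuple is unique, not this column on its own.
- total: no UNIQUE or single-column PK constraint.
- discount: declared UNIQUE → unique.
- address: no UNIQUE or single-column PK constraint.
- stock: declared UNIQUE → unique.
- barcode: no UNIQUE or single-column PK constraint.
- rating: no UNIQUE or single-column PK constraint.
- status: part of a composite PRIMARY KEY — only the tuple is unique, not this column on its own.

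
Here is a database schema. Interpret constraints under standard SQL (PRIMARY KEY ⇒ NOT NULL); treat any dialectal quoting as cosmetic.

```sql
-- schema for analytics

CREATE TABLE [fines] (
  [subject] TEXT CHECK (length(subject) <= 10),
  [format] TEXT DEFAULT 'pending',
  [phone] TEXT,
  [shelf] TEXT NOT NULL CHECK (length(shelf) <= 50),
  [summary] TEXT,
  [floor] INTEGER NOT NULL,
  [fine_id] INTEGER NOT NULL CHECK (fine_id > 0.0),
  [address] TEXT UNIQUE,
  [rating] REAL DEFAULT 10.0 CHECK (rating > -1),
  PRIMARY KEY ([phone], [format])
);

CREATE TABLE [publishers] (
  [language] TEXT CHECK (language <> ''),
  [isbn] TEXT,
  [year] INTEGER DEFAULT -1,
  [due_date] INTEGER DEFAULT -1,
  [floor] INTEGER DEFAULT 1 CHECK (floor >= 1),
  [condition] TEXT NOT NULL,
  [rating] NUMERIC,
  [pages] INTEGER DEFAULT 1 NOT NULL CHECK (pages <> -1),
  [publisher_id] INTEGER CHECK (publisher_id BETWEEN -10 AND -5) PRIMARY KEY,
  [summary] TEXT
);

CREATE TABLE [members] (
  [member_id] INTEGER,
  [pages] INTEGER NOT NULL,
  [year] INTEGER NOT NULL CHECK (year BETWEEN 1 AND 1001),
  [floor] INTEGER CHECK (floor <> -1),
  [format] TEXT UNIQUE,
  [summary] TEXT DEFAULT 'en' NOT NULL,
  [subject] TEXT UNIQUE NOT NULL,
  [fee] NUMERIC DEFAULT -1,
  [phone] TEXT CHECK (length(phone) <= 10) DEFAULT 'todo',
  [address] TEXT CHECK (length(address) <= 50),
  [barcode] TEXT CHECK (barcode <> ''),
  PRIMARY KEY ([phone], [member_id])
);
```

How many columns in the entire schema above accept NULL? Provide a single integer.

fines: 4 nullable (subject, summary, address, rating — PK (phone, format) and explicit NOT NULL columns excluded).
publishers: 7 nullable (language, isbn, year, due_date, floor, rating, summary — PK (publisher_id) and explicit NOT NULL columns excluded).
members: 5 nullable (floor, format, fee, address, barcode — PK (phone, member_id) and explicit NOT NULL columns excluded).
Total: 4 + 7 + 5 = 16.

16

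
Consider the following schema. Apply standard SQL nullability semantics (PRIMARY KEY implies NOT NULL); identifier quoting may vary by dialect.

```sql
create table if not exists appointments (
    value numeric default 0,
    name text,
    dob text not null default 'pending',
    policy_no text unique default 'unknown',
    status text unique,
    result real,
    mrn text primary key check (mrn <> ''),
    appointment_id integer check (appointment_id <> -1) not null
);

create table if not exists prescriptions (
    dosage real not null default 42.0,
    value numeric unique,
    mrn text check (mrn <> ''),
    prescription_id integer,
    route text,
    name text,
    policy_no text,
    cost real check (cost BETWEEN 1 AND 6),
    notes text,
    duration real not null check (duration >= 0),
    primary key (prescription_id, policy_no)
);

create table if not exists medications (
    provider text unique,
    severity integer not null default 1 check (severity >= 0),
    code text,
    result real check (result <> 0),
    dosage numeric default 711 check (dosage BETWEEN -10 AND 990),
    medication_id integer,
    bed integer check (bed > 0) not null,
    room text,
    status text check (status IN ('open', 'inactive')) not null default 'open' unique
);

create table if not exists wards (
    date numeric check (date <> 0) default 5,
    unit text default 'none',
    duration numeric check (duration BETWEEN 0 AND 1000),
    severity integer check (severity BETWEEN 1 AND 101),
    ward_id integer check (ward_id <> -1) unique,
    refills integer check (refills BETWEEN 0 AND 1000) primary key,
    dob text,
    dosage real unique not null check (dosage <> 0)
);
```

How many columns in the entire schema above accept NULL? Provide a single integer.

23

appointments: 5 nullable (value, name, policy_no, status, result — PK (mrn) and explicit NOT NULL columns excluded).
prescriptions: 6 nullable (value, mrn, route, name, cost, notes — PK (prescription_id, policy_no) and explicit NOT NULL columns excluded).
medications: 6 nullable (provider, code, result, dosage, medication_id, room — PK none and explicit NOT NULL columns excluded).
wards: 6 nullable (date, unit, duration, severity, ward_id, dob — PK (refills) and explicit NOT NULL columns excluded).
Total: 5 + 6 + 6 + 6 = 23.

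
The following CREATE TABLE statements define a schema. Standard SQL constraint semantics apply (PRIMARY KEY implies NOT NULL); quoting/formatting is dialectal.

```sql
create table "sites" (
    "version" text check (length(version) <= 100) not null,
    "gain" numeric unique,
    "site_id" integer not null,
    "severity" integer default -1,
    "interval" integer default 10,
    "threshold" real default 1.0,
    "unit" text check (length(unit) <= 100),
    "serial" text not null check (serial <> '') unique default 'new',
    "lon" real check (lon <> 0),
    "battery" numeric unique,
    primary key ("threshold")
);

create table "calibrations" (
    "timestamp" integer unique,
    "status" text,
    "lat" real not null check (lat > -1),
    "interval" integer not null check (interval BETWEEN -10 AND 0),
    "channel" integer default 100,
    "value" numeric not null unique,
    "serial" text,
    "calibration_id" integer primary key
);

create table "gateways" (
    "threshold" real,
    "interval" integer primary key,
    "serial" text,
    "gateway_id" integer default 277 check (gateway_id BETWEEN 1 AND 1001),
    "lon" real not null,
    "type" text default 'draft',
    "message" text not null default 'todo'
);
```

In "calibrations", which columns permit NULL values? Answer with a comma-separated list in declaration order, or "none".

timestamp, status, channel, serial

- timestamp: UNIQUE does not imply NOT NULL → nullable.
- status: no NOT NULL constraint applies → nullable.
- lat: declared NOT NULL → not nullable.
- interval: declared NOT NULL → not nullable.
- channel: DEFAULT only fills an omitted column; an explicit NULL is still allowed → nullable.
- value: declared NOT NULL → not nullable.
- serial: no NOT NULL constraint applies → nullable.
- calibration_id: part of the PRIMARY KEY, which implies NOT NULL → not nullable.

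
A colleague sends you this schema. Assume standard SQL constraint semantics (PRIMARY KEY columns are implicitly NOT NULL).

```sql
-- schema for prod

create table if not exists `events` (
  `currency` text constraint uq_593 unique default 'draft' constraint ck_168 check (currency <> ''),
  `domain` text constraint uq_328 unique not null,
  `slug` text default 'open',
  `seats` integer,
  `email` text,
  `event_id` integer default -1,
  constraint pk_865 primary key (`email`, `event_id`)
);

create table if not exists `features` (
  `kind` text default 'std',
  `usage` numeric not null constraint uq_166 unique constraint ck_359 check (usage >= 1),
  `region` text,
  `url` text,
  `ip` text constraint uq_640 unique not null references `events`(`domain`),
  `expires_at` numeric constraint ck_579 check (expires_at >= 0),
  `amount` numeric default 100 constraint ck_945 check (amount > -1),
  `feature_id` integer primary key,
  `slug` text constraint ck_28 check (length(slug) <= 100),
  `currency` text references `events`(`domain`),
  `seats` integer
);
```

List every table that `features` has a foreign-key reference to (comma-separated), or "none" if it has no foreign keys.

events

- ip REFERENCES events(domain).
- currency REFERENCES events(domain).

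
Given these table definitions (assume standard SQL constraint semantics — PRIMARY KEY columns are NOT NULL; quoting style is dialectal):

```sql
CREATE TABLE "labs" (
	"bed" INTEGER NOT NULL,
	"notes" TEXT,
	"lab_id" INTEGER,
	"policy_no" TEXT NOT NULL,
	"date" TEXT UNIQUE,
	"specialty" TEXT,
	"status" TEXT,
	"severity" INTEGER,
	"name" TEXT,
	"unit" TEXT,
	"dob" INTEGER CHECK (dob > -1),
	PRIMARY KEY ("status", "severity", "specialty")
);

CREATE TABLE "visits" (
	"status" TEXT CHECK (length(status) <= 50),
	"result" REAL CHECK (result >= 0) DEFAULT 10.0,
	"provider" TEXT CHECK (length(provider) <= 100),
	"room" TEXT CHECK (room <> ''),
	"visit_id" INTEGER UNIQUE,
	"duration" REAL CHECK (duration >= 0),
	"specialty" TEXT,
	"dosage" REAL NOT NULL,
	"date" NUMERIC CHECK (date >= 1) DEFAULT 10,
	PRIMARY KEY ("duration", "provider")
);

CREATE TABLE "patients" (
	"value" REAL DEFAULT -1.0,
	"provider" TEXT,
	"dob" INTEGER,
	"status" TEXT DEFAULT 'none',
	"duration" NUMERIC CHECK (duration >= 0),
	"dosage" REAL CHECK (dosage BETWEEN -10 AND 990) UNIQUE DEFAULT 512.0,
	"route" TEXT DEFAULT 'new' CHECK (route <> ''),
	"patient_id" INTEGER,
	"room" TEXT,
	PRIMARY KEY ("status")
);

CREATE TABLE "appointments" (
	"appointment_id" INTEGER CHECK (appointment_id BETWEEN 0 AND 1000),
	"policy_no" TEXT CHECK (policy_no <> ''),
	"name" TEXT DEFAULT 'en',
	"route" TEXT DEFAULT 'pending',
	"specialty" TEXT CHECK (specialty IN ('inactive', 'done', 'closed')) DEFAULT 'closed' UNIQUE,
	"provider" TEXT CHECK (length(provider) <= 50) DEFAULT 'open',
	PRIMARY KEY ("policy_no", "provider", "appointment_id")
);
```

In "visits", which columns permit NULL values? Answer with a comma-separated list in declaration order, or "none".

- status: CHECK does not forbid NULL (a CHECK constraint passes when its expression is NULL) → nullable.
- result: CHECK does not forbid NULL (a CHECK constraint passes when its expression is NULL) → nullable.
- provider: part of the PRIMARY KEY, which implies NOT NULL → not nullable.
- room: CHECK does not forbid NULL (a CHECK constraint passes when its expression is NULL) → nullable.
- visit_id: UNIQUE does not imply NOT NULL → nullable.
- duration: part of the PRIMARY KEY, which implies NOT NULL → not nullable.
- specialty: no NOT NULL constraint applies → nullable.
- dosage: declared NOT NULL → not nullable.
- date: CHECK does not forbid NULL (a CHECK constraint passes when its expression is NULL) → nullable.

status, result, room, visit_id, specialty, date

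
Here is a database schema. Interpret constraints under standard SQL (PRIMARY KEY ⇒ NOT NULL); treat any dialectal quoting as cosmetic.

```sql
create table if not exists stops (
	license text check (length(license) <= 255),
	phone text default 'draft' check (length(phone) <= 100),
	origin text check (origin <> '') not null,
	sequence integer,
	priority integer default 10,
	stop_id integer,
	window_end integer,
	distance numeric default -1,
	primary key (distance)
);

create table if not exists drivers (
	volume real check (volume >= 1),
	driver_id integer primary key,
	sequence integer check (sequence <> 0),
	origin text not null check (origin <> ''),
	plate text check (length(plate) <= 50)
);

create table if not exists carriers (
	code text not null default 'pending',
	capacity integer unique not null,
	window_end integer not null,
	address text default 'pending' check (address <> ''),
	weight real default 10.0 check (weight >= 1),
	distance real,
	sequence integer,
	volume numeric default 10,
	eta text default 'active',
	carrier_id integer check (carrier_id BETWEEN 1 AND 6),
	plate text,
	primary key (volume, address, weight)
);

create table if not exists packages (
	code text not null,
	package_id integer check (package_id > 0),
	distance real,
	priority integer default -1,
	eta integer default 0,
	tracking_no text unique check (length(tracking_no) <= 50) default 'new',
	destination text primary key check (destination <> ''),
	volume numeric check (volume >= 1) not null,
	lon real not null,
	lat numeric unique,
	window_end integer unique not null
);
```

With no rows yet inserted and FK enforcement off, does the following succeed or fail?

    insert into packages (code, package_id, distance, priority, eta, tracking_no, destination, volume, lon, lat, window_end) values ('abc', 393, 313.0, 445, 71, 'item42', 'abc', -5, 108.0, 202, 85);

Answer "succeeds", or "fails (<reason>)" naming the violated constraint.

fails (CHECK on volume)

The value -5 for volume violates CHECK (volume >= 1).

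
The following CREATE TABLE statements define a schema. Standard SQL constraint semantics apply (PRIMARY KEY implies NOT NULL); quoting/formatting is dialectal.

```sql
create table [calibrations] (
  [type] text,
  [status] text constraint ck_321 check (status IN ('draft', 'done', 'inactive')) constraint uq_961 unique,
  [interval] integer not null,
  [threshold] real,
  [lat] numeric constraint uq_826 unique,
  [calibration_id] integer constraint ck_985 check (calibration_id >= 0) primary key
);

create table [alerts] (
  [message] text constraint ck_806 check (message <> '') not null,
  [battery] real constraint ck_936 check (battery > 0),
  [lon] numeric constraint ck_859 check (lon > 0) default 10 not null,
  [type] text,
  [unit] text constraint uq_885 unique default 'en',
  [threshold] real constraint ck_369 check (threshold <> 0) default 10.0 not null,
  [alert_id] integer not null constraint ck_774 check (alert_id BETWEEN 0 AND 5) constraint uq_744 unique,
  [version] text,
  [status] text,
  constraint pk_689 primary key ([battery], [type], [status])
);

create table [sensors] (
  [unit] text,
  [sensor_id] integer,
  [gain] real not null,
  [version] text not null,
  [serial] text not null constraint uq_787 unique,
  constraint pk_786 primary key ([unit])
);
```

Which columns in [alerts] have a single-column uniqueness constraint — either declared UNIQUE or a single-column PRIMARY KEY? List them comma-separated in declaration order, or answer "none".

unit, alert_id

- message: no UNIQUE or single-column PK constraint.
- battery: part of a composite PRIMARY KEY — only the tuple is unique, not this column on its own.
- lon: no UNIQUE or single-column PK constraint.
- type: part of a composite PRIMARY KEY — only the tuple is unique, not this column on its own.
- unit: declared UNIQUE → unique.
- threshold: no UNIQUE or single-column PK constraint.
- alert_id: declared UNIQUE → unique.
- version: no UNIQUE or single-column PK constraint.
- status: part of a composite PRIMARY KEY — only the tuple is unique, not this column on its own.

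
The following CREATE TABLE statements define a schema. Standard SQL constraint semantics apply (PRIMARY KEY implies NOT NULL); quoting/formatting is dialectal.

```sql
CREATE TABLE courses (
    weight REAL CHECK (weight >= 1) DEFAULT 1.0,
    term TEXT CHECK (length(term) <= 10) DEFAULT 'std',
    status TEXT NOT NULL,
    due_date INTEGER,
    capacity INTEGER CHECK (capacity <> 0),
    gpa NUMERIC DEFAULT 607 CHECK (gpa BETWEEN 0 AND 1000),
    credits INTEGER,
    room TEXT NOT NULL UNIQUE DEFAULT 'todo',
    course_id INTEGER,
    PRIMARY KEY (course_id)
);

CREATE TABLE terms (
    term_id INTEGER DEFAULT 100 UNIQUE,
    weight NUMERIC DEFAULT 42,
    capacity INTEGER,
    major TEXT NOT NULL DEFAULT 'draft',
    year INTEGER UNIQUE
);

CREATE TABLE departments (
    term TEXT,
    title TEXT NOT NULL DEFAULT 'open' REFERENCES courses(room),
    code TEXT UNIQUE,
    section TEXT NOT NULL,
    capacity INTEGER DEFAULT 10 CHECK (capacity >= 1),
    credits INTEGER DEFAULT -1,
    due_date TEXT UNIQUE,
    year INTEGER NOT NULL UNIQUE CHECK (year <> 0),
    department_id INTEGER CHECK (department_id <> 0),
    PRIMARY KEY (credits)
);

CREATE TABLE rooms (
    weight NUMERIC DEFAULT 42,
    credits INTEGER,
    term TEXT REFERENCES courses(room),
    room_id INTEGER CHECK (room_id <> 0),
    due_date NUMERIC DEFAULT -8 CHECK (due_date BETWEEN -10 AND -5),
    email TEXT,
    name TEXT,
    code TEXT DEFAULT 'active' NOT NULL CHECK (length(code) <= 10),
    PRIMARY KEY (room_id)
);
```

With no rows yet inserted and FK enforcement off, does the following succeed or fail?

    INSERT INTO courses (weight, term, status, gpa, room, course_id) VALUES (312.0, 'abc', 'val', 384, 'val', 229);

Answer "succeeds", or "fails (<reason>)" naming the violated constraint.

succeeds

NOT NULL columns: course_id is supplied; room is supplied; status is supplied.
CHECK constraints: 312.0 satisfies (weight >= 1); 'abc' satisfies (length(term) <= 10); 384 satisfies (gpa BETWEEN 0 AND 1000).
No constraint is violated.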